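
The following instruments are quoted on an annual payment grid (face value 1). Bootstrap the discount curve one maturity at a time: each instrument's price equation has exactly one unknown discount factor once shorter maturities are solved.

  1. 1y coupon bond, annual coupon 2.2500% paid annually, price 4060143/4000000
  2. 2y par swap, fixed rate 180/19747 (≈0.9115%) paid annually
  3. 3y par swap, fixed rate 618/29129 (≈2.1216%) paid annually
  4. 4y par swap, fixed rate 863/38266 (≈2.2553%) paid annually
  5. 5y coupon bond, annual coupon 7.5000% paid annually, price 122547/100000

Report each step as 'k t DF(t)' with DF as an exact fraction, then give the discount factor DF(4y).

step 1 [1y] bond c/1=9/400: DF=(4060143/4000000 − 9/400·(0))/(1+9/400) = 9927/10000 ≈ 0.992700
step 2 [2y] swap r/1=180/19747: DF=(1 − 180/19747·(0.992700))/(1+180/19747) = 491/500 ≈ 0.982000
step 3 [3y] swap r/1=618/29129: DF=(1 − 618/29129·(0.992700+0.982000))/(1+618/29129) = 4691/5000 ≈ 0.938200
step 4 [4y] swap r/1=863/38266: DF=(1 − 863/38266·(0.992700+0.982000+0.938200))/(1+863/38266) = 9137/10000 ≈ 0.913700
step 5 [5y] bond c/1=3/40: DF=(122547/100000 − 3/40·(0.992700+0.982000+0.938200+0.913700))/(1+3/40) = 873/1000 ≈ 0.873000

1 1 9927/10000
2 2 491/500
3 3 4691/5000
4 4 9137/10000
5 5 873/1000
DF(4y) = 9137/10000 ≈ 0.913700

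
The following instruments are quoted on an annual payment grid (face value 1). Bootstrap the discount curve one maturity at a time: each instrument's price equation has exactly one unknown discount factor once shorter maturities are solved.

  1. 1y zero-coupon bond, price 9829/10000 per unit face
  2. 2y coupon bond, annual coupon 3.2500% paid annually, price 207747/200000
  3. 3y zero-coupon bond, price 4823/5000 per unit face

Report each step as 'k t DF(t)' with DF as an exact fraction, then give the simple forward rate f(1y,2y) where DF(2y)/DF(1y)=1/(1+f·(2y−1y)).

step 1 [1y] zero: DF = P = 9829/10000 ≈ 0.982900
step 2 [2y] bond c/1=13/400: DF=(207747/200000 − 13/400·(0.982900))/(1+13/400) = 9751/10000 ≈ 0.975100
step 3 [3y] zero: DF = P = 4823/5000 ≈ 0.964600

1 1 9829/10000
2 2 9751/10000
3 3 4823/5000
f(1y,2y) = ((9829/10000)/(9751/10000) − 1)/(1) = 78/9751 ≈ 0.7999%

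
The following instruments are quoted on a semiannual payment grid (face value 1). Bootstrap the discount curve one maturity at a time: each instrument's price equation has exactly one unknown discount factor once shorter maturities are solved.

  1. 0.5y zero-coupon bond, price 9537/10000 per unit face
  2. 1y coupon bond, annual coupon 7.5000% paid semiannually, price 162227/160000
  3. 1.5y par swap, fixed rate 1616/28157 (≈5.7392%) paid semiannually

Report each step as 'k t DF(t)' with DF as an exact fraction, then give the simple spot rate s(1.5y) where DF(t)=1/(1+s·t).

1 1/2 9537/10000
2 1 2357/2500
3 3/2 1149/1250
s(1.5y) = (1/(1149/1250) − 1)/(3/2) = 202/3447 ≈ 5.8602%

step 1 [0.5y] zero: DF = P = 9537/10000 ≈ 0.953700
step 2 [1y] bond c/2=3/80: DF=(162227/160000 − 3/80·(0.953700))/(1+3/80) = 2357/2500 ≈ 0.942800
step 3 [1.5y] swap r/2=808/28157: DF=(1 − 808/28157·(0.953700+0.942800))/(1+808/28157) = 1149/1250 ≈ 0.919200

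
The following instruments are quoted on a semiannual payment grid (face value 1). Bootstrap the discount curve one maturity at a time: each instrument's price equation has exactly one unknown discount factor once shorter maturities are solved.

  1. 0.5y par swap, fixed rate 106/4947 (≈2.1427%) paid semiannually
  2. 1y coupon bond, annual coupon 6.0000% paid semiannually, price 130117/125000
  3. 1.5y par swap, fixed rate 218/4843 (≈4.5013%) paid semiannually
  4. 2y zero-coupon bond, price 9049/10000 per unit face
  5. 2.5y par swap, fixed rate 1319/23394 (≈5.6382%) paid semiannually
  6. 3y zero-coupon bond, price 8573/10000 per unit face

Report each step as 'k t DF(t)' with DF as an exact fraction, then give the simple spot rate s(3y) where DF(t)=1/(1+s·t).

step 1 [0.5y] swap r/2=53/4947: DF=(1 − 53/4947·(0))/(1+53/4947) = 4947/5000 ≈ 0.989400
step 2 [1y] bond c/2=3/100: DF=(130117/125000 − 3/100·(0.989400))/(1+3/100) = 4909/5000 ≈ 0.981800
step 3 [1.5y] swap r/2=109/4843: DF=(1 − 109/4843·(0.989400+0.981800))/(1+109/4843) = 4673/5000 ≈ 0.934600
step 4 [2y] zero: DF = P = 9049/10000 ≈ 0.904900
step 5 [2.5y] swap r/2=1319/46788: DF=(1 − 1319/46788·(0.989400+0.981800+0.934600+0.904900))/(1+1319/46788) = 8681/10000 ≈ 0.868100
step 6 [3y] zero: DF = P = 8573/10000 ≈ 0.857300

1 1/2 4947/5000
2 1 4909/5000
3 3/2 4673/5000
4 2 9049/10000
5 5/2 8681/10000
6 3 8573/10000
s(3y) = (1/(8573/10000) − 1)/(3) = 1427/25719 ≈ 5.5484%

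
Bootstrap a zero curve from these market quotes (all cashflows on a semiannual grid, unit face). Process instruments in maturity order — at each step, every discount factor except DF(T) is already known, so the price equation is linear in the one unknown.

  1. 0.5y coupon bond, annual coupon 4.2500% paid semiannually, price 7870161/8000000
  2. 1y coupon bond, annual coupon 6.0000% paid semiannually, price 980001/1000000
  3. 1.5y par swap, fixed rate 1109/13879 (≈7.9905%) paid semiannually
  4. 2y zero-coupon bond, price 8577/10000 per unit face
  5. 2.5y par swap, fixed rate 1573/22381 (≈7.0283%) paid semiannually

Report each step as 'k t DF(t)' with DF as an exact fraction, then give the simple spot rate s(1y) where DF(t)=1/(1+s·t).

step 1 [0.5y] bond c/2=17/800: DF=(7870161/8000000 − 17/800·(0))/(1+17/800) = 9633/10000 ≈ 0.963300
step 2 [1y] bond c/2=3/100: DF=(980001/1000000 − 3/100·(0.963300))/(1+3/100) = 4617/5000 ≈ 0.923400
step 3 [1.5y] swap r/2=1109/27758: DF=(1 − 1109/27758·(0.963300+0.923400))/(1+1109/27758) = 8891/10000 ≈ 0.889100
step 4 [2y] zero: DF = P = 8577/10000 ≈ 0.857700
step 5 [2.5y] swap r/2=1573/44762: DF=(1 − 1573/44762·(0.963300+0.923400+0.889100+0.857700))/(1+1573/44762) = 8427/10000 ≈ 0.842700

1 1/2 9633/10000
2 1 4617/5000
3 3/2 8891/10000
4 2 8577/10000
5 5/2 8427/10000
s(1y) = (1/(4617/5000) − 1)/(1) = 383/4617 ≈ 8.2954%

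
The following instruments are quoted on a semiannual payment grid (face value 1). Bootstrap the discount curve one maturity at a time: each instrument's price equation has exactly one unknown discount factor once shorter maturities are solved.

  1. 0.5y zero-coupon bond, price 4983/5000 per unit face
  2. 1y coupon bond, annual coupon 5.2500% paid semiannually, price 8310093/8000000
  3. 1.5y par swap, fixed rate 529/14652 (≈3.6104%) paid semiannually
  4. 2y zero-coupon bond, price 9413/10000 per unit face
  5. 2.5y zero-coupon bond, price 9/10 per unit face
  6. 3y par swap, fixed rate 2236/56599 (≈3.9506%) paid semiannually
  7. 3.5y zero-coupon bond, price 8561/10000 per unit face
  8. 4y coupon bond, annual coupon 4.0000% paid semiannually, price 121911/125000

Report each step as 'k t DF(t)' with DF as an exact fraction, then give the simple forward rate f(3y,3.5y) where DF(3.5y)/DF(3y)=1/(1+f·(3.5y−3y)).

1 1/2 4983/5000
2 1 9867/10000
3 3/2 9471/10000
4 2 9413/10000
5 5/2 9/10
6 3 4441/5000
7 7/2 8561/10000
8 4 2071/2500
f(3y,3.5y) = ((4441/5000)/(8561/10000) − 1)/(1/2) = 642/8561 ≈ 7.4991%

step 1 [0.5y] zero: DF = P = 4983/5000 ≈ 0.996600
step 2 [1y] bond c/2=21/800: DF=(8310093/8000000 − 21/800·(0.996600))/(1+21/800) = 9867/10000 ≈ 0.986700
step 3 [1.5y] swap r/2=529/29304: DF=(1 − 529/29304·(0.996600+0.986700))/(1+529/29304) = 9471/10000 ≈ 0.947100
step 4 [2y] zero: DF = P = 9413/10000 ≈ 0.941300
step 5 [2.5y] zero: DF = P = 9/10 ≈ 0.900000
step 6 [3y] swap r/2=1118/56599: DF=(1 − 1118/56599·(0.996600+0.986700+0.947100+0.941300+0.900000))/(1+1118/56599) = 4441/5000 ≈ 0.888200
step 7 [3.5y] zero: DF = P = 8561/10000 ≈ 0.856100
step 8 [4y] bond c/2=1/50: DF=(121911/125000 − 1/50·(0.996600+0.986700+0.947100+0.941300+0.900000+0.888200+0.856100))/(1+1/50) = 2071/2500 ≈ 0.828400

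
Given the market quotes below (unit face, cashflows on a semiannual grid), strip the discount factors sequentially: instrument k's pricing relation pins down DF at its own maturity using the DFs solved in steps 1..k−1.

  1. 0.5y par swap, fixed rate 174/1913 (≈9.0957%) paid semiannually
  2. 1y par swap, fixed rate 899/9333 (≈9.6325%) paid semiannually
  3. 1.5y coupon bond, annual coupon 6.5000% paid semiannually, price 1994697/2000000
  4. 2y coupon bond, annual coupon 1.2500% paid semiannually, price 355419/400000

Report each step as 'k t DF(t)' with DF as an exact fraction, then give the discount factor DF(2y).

step 1 [0.5y] swap r/2=87/1913: DF=(1 − 87/1913·(0))/(1+87/1913) = 1913/2000 ≈ 0.956500
step 2 [1y] swap r/2=899/18666: DF=(1 − 899/18666·(0.956500))/(1+899/18666) = 9101/10000 ≈ 0.910100
step 3 [1.5y] bond c/2=13/400: DF=(1994697/2000000 − 13/400·(0.956500+0.910100))/(1+13/400) = 567/625 ≈ 0.907200
step 4 [2y] bond c/2=1/160: DF=(355419/400000 − 1/160·(0.956500+0.910100+0.907200))/(1+1/160) = 4329/5000 ≈ 0.865800

1 1/2 1913/2000
2 1 9101/10000
3 3/2 567/625
4 2 4329/5000
DF(2y) = 4329/5000 ≈ 0.865800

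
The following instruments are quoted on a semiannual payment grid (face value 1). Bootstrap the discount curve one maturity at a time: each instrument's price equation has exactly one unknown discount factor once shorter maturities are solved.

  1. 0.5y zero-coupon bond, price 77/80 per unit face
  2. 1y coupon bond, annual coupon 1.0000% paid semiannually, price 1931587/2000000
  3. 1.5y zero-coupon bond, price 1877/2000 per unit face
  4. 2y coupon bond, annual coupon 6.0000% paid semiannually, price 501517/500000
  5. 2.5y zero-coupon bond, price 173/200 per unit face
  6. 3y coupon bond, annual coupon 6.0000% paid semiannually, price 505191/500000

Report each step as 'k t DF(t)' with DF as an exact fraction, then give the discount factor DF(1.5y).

step 1 [0.5y] zero: DF = P = 77/80 ≈ 0.962500
step 2 [1y] bond c/2=1/200: DF=(1931587/2000000 − 1/200·(0.962500))/(1+1/200) = 4781/5000 ≈ 0.956200
step 3 [1.5y] zero: DF = P = 1877/2000 ≈ 0.938500
step 4 [2y] bond c/2=3/100: DF=(501517/500000 − 3/100·(0.962500+0.956200+0.938500))/(1+3/100) = 4453/5000 ≈ 0.890600
step 5 [2.5y] zero: DF = P = 173/200 ≈ 0.865000
step 6 [3y] bond c/2=3/100: DF=(505191/500000 − 3/100·(0.962500+0.956200+0.938500+0.890600+0.865000))/(1+3/100) = 4233/5000 ≈ 0.846600

1 1/2 77/80
2 1 4781/5000
3 3/2 1877/2000
4 2 4453/5000
5 5/2 173/200
6 3 4233/5000
DF(1.5y) = 1877/2000 ≈ 0.938500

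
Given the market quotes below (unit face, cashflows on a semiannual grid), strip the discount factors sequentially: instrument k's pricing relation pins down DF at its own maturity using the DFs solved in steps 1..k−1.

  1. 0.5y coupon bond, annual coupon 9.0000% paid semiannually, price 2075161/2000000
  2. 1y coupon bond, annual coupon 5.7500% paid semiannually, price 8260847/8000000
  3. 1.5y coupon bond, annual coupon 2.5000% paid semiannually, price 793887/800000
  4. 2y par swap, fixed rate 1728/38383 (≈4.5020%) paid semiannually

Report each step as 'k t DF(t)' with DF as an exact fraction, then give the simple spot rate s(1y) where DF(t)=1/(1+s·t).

step 1 [0.5y] bond c/2=9/200: DF=(2075161/2000000 − 9/200·(0))/(1+9/200) = 9929/10000 ≈ 0.992900
step 2 [1y] bond c/2=23/800: DF=(8260847/8000000 − 23/800·(0.992900))/(1+23/800) = 122/125 ≈ 0.976000
step 3 [1.5y] bond c/2=1/80: DF=(793887/800000 − 1/80·(0.992900+0.976000))/(1+1/80) = 4779/5000 ≈ 0.955800
step 4 [2y] swap r/2=864/38383: DF=(1 − 864/38383·(0.992900+0.976000+0.955800))/(1+864/38383) = 571/625 ≈ 0.913600

1 1/2 9929/10000
2 1 122/125
3 3/2 4779/5000
4 2 571/625
s(1y) = (1/(122/125) − 1)/(1) = 3/122 ≈ 2.4590%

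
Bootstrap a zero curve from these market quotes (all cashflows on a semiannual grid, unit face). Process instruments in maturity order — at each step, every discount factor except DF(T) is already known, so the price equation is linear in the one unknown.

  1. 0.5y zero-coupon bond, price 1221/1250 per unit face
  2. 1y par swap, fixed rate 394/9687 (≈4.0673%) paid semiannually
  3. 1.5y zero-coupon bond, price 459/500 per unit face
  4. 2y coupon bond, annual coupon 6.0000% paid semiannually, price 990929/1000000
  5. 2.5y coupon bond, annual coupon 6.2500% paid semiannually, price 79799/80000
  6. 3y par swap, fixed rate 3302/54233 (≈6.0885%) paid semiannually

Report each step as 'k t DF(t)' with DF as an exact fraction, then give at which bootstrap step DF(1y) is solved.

step 1 [0.5y] zero: DF = P = 1221/1250 ≈ 0.976800
step 2 [1y] swap r/2=197/9687: DF=(1 − 197/9687·(0.976800))/(1+197/9687) = 4803/5000 ≈ 0.960600
step 3 [1.5y] zero: DF = P = 459/500 ≈ 0.918000
step 4 [2y] bond c/2=3/100: DF=(990929/1000000 − 3/100·(0.976800+0.960600+0.918000))/(1+3/100) = 8789/10000 ≈ 0.878900
step 5 [2.5y] bond c/2=1/32: DF=(79799/80000 − 1/32·(0.976800+0.960600+0.918000+0.878900))/(1+1/32) = 8541/10000 ≈ 0.854100
step 6 [3y] swap r/2=1651/54233: DF=(1 − 1651/54233·(0.976800+0.960600+0.918000+0.878900+0.854100))/(1+1651/54233) = 8349/10000 ≈ 0.834900

1 1/2 1221/1250
2 1 4803/5000
3 3/2 459/500
4 2 8789/10000
5 5/2 8541/10000
6 3 8349/10000
DF(1y) is solved at step 2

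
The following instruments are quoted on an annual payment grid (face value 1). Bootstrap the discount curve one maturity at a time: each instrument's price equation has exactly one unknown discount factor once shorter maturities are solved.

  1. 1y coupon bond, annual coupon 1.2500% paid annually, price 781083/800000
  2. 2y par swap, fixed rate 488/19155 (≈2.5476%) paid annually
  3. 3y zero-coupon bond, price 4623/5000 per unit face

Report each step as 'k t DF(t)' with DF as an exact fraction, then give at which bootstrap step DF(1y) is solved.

step 1 [1y] bond c/1=1/80: DF=(781083/800000 − 1/80·(0))/(1+1/80) = 9643/10000 ≈ 0.964300
step 2 [2y] swap r/1=488/19155: DF=(1 − 488/19155·(0.964300))/(1+488/19155) = 1189/1250 ≈ 0.951200
step 3 [3y] zero: DF = P = 4623/5000 ≈ 0.924600

1 1 9643/10000
2 2 1189/1250
3 3 4623/5000
DF(1y) is solved at step 1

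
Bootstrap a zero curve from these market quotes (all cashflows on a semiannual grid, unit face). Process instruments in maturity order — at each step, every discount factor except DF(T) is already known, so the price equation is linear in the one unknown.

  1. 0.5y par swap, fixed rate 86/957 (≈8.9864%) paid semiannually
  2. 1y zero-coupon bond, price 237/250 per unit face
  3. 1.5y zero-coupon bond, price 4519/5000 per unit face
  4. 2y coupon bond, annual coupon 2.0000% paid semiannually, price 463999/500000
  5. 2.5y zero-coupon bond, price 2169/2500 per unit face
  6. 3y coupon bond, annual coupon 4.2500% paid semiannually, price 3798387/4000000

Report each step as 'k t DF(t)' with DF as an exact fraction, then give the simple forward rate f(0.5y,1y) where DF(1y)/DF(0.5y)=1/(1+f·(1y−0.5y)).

step 1 [0.5y] swap r/2=43/957: DF=(1 − 43/957·(0))/(1+43/957) = 957/1000 ≈ 0.957000
step 2 [1y] zero: DF = P = 237/250 ≈ 0.948000
step 3 [1.5y] zero: DF = P = 4519/5000 ≈ 0.903800
step 4 [2y] bond c/2=1/100: DF=(463999/500000 − 1/100·(0.957000+0.948000+0.903800))/(1+1/100) = 891/1000 ≈ 0.891000
step 5 [2.5y] zero: DF = P = 2169/2500 ≈ 0.867600
step 6 [3y] bond c/2=17/800: DF=(3798387/4000000 − 17/800·(0.957000+0.948000+0.903800+0.891000+0.867600))/(1+17/800) = 2087/2500 ≈ 0.834800

1 1/2 957/1000
2 1 237/250
3 3/2 4519/5000
4 2 891/1000
5 5/2 2169/2500
6 3 2087/2500
f(0.5y,1y) = ((957/1000)/(237/250) − 1)/(1/2) = 3/158 ≈ 1.8987%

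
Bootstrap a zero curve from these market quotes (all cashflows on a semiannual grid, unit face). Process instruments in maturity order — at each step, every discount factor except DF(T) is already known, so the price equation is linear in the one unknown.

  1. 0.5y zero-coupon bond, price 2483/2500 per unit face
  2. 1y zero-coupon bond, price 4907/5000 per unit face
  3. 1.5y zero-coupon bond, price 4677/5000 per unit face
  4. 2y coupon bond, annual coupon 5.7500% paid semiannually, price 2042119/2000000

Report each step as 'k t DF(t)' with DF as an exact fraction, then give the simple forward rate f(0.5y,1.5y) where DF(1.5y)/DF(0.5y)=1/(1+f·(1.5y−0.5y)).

1 1/2 2483/2500
2 1 4907/5000
3 3/2 4677/5000
4 2 1139/1250
f(0.5y,1.5y) = ((2483/2500)/(4677/5000) − 1)/(1) = 289/4677 ≈ 6.1792%

step 1 [0.5y] zero: DF = P = 2483/2500 ≈ 0.993200
step 2 [1y] zero: DF = P = 4907/5000 ≈ 0.981400
step 3 [1.5y] zero: DF = P = 4677/5000 ≈ 0.935400
step 4 [2y] bond c/2=23/800: DF=(2042119/2000000 − 23/800·(0.993200+0.981400+0.935400))/(1+23/800) = 1139/1250 ≈ 0.911200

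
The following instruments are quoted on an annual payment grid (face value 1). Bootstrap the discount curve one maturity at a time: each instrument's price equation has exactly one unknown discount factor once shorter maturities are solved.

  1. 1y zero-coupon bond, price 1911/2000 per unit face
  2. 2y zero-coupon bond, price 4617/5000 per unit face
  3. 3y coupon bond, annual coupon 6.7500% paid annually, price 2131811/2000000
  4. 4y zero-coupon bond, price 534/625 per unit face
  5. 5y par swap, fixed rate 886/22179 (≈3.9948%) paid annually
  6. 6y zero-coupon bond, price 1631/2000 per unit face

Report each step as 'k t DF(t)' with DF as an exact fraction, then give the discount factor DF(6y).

step 1 [1y] zero: DF = P = 1911/2000 ≈ 0.955500
step 2 [2y] zero: DF = P = 4617/5000 ≈ 0.923400
step 3 [3y] bond c/1=27/400: DF=(2131811/2000000 − 27/400·(0.955500+0.923400))/(1+27/400) = 8797/10000 ≈ 0.879700
step 4 [4y] zero: DF = P = 534/625 ≈ 0.854400
step 5 [5y] swap r/1=886/22179: DF=(1 − 886/22179·(0.955500+0.923400+0.879700+0.854400))/(1+886/22179) = 2057/2500 ≈ 0.822800
step 6 [6y] zero: DF = P = 1631/2000 ≈ 0.815500

1 1 1911/2000
2 2 4617/5000
3 3 8797/10000
4 4 534/625
5 5 2057/2500
6 6 1631/2000
DF(6y) = 1631/2000 ≈ 0.815500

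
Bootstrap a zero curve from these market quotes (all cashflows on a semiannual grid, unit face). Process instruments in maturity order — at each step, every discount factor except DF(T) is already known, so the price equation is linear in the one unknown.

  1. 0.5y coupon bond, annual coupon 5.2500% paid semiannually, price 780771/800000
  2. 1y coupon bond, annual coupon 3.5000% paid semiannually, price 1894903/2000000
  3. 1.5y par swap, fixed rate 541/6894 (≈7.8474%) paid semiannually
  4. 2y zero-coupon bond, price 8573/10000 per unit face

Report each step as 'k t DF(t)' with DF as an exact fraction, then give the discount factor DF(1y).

step 1 [0.5y] bond c/2=21/800: DF=(780771/800000 − 21/800·(0))/(1+21/800) = 951/1000 ≈ 0.951000
step 2 [1y] bond c/2=7/400: DF=(1894903/2000000 − 7/400·(0.951000))/(1+7/400) = 2287/2500 ≈ 0.914800
step 3 [1.5y] swap r/2=541/13788: DF=(1 − 541/13788·(0.951000+0.914800))/(1+541/13788) = 4459/5000 ≈ 0.891800
step 4 [2y] zero: DF = P = 8573/10000 ≈ 0.857300

1 1/2 951/1000
2 1 2287/2500
3 3/2 4459/5000
4 2 8573/10000
DF(1y) = 2287/2500 ≈ 0.914800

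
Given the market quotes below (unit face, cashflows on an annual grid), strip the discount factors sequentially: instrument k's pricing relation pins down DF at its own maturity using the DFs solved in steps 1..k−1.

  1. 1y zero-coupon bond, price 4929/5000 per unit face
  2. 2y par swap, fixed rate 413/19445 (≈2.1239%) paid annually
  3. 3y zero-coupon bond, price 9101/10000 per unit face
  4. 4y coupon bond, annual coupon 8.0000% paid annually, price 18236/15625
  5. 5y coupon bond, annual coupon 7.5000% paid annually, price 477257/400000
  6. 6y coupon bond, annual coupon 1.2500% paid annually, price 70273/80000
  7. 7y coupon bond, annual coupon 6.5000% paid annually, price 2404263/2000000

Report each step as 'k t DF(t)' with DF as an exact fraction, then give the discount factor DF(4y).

step 1 [1y] zero: DF = P = 4929/5000 ≈ 0.985800
step 2 [2y] swap r/1=413/19445: DF=(1 − 413/19445·(0.985800))/(1+413/19445) = 9587/10000 ≈ 0.958700
step 3 [3y] zero: DF = P = 9101/10000 ≈ 0.910100
step 4 [4y] bond c/1=2/25: DF=(18236/15625 − 2/25·(0.985800+0.958700+0.910100))/(1+2/25) = 2173/2500 ≈ 0.869200
step 5 [5y] bond c/1=3/40: DF=(477257/400000 − 3/40·(0.985800+0.958700+0.910100+0.869200))/(1+3/40) = 8501/10000 ≈ 0.850100
step 6 [6y] bond c/1=1/80: DF=(70273/80000 − 1/80·(0.985800+0.958700+0.910100+0.869200+0.850100))/(1+1/80) = 8111/10000 ≈ 0.811100
step 7 [7y] bond c/1=13/200: DF=(2404263/2000000 − 13/200·(0.985800+0.958700+0.910100+0.869200+0.850100+0.811100))/(1+13/200) = 8001/10000 ≈ 0.800100

1 1 4929/5000
2 2 9587/10000
3 3 9101/10000
4 4 2173/2500
5 5 8501/10000
6 6 8111/10000
7 7 8001/10000
DF(4y) = 2173/2500 ≈ 0.869200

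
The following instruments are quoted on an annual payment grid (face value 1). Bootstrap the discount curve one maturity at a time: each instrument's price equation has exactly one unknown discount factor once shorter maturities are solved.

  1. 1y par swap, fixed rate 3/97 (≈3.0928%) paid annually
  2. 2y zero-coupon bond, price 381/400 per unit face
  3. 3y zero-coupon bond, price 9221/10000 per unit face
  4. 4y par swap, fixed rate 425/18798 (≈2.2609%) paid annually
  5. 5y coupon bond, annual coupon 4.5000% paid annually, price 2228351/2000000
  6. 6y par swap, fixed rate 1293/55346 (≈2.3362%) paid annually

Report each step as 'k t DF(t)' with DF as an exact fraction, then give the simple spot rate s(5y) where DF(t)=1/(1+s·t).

step 1 [1y] swap r/1=3/97: DF=(1 − 3/97·(0))/(1+3/97) = 97/100 ≈ 0.970000
step 2 [2y] zero: DF = P = 381/400 ≈ 0.952500
step 3 [3y] zero: DF = P = 9221/10000 ≈ 0.922100
step 4 [4y] swap r/1=425/18798: DF=(1 − 425/18798·(0.970000+0.952500+0.922100))/(1+425/18798) = 183/200 ≈ 0.915000
step 5 [5y] bond c/1=9/200: DF=(2228351/2000000 − 9/200·(0.970000+0.952500+0.922100+0.915000))/(1+9/200) = 9043/10000 ≈ 0.904300
step 6 [6y] swap r/1=1293/55346: DF=(1 − 1293/55346·(0.970000+0.952500+0.922100+0.915000+0.904300))/(1+1293/55346) = 8707/10000 ≈ 0.870700

1 1 97/100
2 2 381/400
3 3 9221/10000
4 4 183/200
5 5 9043/10000
6 6 8707/10000
s(5y) = (1/(9043/10000) − 1)/(5) = 957/45215 ≈ 2.1166%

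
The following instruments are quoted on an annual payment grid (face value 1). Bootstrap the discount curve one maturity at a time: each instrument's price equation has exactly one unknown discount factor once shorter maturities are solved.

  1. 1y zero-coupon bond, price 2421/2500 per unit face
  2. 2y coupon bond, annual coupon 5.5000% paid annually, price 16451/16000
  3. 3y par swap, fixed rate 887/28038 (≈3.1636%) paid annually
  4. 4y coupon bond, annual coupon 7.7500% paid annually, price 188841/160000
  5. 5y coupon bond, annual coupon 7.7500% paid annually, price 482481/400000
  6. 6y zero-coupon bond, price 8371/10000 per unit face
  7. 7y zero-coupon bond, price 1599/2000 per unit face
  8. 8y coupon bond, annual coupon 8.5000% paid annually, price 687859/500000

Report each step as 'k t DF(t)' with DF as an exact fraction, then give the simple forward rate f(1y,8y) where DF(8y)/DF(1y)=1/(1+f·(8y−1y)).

1 1 2421/2500
2 2 9241/10000
3 3 9113/10000
4 4 8937/10000
5 5 1707/2000
6 6 8371/10000
7 7 1599/2000
8 8 979/1250
f(1y,8y) = ((2421/2500)/(979/1250) − 1)/(7) = 463/13706 ≈ 3.3781%

step 1 [1y] zero: DF = P = 2421/2500 ≈ 0.968400
step 2 [2y] bond c/1=11/200: DF=(16451/16000 − 11/200·(0.968400))/(1+11/200) = 9241/10000 ≈ 0.924100
step 3 [3y] swap r/1=887/28038: DF=(1 − 887/28038·(0.968400+0.924100))/(1+887/28038) = 9113/10000 ≈ 0.911300
step 4 [4y] bond c/1=31/400: DF=(188841/160000 − 31/400·(0.968400+0.924100+0.911300))/(1+31/400) = 8937/10000 ≈ 0.893700
step 5 [5y] bond c/1=31/400: DF=(482481/400000 − 31/400·(0.968400+0.924100+0.911300+0.893700))/(1+31/400) = 1707/2000 ≈ 0.853500
step 6 [6y] zero: DF = P = 8371/10000 ≈ 0.837100
step 7 [7y] zero: DF = P = 1599/2000 ≈ 0.799500
step 8 [8y] bond c/1=17/200: DF=(687859/500000 − 17/200·(0.968400+0.924100+0.911300+0.893700+0.853500+0.837100+0.799500))/(1+17/200) = 979/1250 ≈ 0.783200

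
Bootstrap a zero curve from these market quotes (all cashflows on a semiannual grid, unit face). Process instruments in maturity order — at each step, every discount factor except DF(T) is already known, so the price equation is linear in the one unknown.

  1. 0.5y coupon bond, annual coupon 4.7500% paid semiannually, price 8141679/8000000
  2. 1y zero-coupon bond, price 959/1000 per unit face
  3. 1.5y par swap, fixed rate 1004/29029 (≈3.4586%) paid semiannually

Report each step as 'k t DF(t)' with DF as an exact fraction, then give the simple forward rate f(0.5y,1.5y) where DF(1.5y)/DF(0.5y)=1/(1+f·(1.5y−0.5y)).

step 1 [0.5y] bond c/2=19/800: DF=(8141679/8000000 − 19/800·(0))/(1+19/800) = 9941/10000 ≈ 0.994100
step 2 [1y] zero: DF = P = 959/1000 ≈ 0.959000
step 3 [1.5y] swap r/2=502/29029: DF=(1 − 502/29029·(0.994100+0.959000))/(1+502/29029) = 4749/5000 ≈ 0.949800

1 1/2 9941/10000
2 1 959/1000
3 3/2 4749/5000
f(0.5y,1.5y) = ((9941/10000)/(4749/5000) − 1)/(1) = 443/9498 ≈ 4.6641%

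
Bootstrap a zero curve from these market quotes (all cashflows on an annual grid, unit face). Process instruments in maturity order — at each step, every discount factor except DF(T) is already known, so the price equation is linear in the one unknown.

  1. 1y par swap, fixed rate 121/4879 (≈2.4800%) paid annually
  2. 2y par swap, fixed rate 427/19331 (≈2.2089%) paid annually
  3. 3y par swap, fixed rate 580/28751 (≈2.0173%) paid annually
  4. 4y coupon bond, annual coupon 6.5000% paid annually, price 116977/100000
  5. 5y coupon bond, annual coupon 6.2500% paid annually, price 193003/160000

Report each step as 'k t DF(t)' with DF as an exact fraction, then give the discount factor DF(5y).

step 1 [1y] swap r/1=121/4879: DF=(1 − 121/4879·(0))/(1+121/4879) = 4879/5000 ≈ 0.975800
step 2 [2y] swap r/1=427/19331: DF=(1 − 427/19331·(0.975800))/(1+427/19331) = 9573/10000 ≈ 0.957300
step 3 [3y] swap r/1=580/28751: DF=(1 − 580/28751·(0.975800+0.957300))/(1+580/28751) = 471/500 ≈ 0.942000
step 4 [4y] bond c/1=13/200: DF=(116977/100000 − 13/200·(0.975800+0.957300+0.942000))/(1+13/200) = 9229/10000 ≈ 0.922900
step 5 [5y] bond c/1=1/16: DF=(193003/160000 − 1/16·(0.975800+0.957300+0.942000+0.922900))/(1+1/16) = 9119/10000 ≈ 0.911900

1 1 4879/5000
2 2 9573/10000
3 3 471/500
4 4 9229/10000
5 5 9119/10000
DF(5y) = 9119/10000 ≈ 0.911900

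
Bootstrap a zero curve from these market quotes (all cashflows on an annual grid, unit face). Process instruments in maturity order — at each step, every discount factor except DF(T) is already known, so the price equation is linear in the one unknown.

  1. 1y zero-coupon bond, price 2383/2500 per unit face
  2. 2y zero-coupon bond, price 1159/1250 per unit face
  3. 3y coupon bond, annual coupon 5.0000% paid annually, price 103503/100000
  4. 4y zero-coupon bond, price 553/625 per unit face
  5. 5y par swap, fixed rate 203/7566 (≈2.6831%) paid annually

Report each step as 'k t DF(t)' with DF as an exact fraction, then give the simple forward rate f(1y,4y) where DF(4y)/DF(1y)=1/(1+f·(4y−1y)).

1 1 2383/2500
2 2 1159/1250
3 3 4481/5000
4 4 553/625
5 5 4391/5000
f(1y,4y) = ((2383/2500)/(553/625) − 1)/(3) = 57/2212 ≈ 2.5769%

step 1 [1y] zero: DF = P = 2383/2500 ≈ 0.953200
step 2 [2y] zero: DF = P = 1159/1250 ≈ 0.927200
step 3 [3y] bond c/1=1/20: DF=(103503/100000 − 1/20·(0.953200+0.927200))/(1+1/20) = 4481/5000 ≈ 0.896200
step 4 [4y] zero: DF = P = 553/625 ≈ 0.884800
step 5 [5y] swap r/1=203/7566: DF=(1 − 203/7566·(0.953200+0.927200+0.896200+0.884800))/(1+203/7566) = 4391/5000 ≈ 0.878200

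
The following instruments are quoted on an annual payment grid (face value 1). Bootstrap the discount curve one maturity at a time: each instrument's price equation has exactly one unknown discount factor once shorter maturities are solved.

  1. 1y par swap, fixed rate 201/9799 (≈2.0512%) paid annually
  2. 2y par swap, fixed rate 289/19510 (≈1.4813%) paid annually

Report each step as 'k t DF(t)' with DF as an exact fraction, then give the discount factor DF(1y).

1 1 9799/10000
2 2 9711/10000
DF(1y) = 9799/10000 ≈ 0.979900

step 1 [1y] swap r/1=201/9799: DF=(1 − 201/9799·(0))/(1+201/9799) = 9799/10000 ≈ 0.979900
step 2 [2y] swap r/1=289/19510: DF=(1 − 289/19510·(0.979900))/(1+289/19510) = 9711/10000 ≈ 0.971100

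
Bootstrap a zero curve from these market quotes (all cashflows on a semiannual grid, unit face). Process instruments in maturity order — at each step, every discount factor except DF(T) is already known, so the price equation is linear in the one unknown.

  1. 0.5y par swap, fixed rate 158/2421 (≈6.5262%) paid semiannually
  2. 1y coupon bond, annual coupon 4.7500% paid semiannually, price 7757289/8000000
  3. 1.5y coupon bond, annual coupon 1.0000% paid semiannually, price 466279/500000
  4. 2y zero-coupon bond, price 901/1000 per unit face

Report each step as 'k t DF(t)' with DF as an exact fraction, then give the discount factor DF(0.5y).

1 1/2 2421/2500
2 1 9247/10000
3 3/2 1837/2000
4 2 901/1000
DF(0.5y) = 2421/2500 ≈ 0.968400

step 1 [0.5y] swap r/2=79/2421: DF=(1 − 79/2421·(0))/(1+79/2421) = 2421/2500 ≈ 0.968400
step 2 [1y] bond c/2=19/800: DF=(7757289/8000000 − 19/800·(0.968400))/(1+19/800) = 9247/10000 ≈ 0.924700
step 3 [1.5y] bond c/2=1/200: DF=(466279/500000 − 1/200·(0.968400+0.924700))/(1+1/200) = 1837/2000 ≈ 0.918500
step 4 [2y] zero: DF = P = 901/1000 ≈ 0.901000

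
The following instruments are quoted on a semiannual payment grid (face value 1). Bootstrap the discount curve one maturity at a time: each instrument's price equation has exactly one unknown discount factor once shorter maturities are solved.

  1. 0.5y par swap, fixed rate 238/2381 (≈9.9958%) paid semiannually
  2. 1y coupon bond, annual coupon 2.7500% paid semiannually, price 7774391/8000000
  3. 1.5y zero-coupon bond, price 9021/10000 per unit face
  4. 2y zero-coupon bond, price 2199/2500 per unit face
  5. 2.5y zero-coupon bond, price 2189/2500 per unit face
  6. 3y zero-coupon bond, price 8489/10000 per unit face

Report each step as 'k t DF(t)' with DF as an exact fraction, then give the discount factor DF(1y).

step 1 [0.5y] swap r/2=119/2381: DF=(1 − 119/2381·(0))/(1+119/2381) = 2381/2500 ≈ 0.952400
step 2 [1y] bond c/2=11/800: DF=(7774391/8000000 − 11/800·(0.952400))/(1+11/800) = 9457/10000 ≈ 0.945700
step 3 [1.5y] zero: DF = P = 9021/10000 ≈ 0.902100
step 4 [2y] zero: DF = P = 2199/2500 ≈ 0.879600
step 5 [2.5y] zero: DF = P = 2189/2500 ≈ 0.875600
step 6 [3y] zero: DF = P = 8489/10000 ≈ 0.848900

1 1/2 2381/2500
2 1 9457/10000
3 3/2 9021/10000
4 2 2199/2500
5 5/2 2189/2500
6 3 8489/10000
DF(1y) = 9457/10000 ≈ 0.945700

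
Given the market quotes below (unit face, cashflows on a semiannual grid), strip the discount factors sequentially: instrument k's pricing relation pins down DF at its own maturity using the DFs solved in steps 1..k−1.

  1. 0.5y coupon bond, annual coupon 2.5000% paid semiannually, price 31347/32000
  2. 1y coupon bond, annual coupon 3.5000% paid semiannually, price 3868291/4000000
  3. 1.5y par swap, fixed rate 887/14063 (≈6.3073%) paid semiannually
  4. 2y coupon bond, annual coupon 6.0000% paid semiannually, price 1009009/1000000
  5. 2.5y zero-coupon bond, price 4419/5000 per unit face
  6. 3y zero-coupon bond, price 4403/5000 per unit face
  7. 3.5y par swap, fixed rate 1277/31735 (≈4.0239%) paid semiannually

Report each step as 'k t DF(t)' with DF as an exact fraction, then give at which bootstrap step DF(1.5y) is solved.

1 1/2 387/400
2 1 4669/5000
3 3/2 9113/10000
4 2 8977/10000
5 5/2 4419/5000
6 3 4403/5000
7 7/2 8723/10000
DF(1.5y) is solved at step 3

step 1 [0.5y] bond c/2=1/80: DF=(31347/32000 − 1/80·(0))/(1+1/80) = 387/400 ≈ 0.967500
step 2 [1y] bond c/2=7/400: DF=(3868291/4000000 − 7/400·(0.967500))/(1+7/400) = 4669/5000 ≈ 0.933800
step 3 [1.5y] swap r/2=887/28126: DF=(1 − 887/28126·(0.967500+0.933800))/(1+887/28126) = 9113/10000 ≈ 0.911300
step 4 [2y] bond c/2=3/100: DF=(1009009/1000000 − 3/100·(0.967500+0.933800+0.911300))/(1+3/100) = 8977/10000 ≈ 0.897700
step 5 [2.5y] zero: DF = P = 4419/5000 ≈ 0.883800
step 6 [3y] zero: DF = P = 4403/5000 ≈ 0.880600
step 7 [3.5y] swap r/2=1277/63470: DF=(1 − 1277/63470·(0.967500+0.933800+0.911300+0.897700+0.883800+0.880600))/(1+1277/63470) = 8723/10000 ≈ 0.872300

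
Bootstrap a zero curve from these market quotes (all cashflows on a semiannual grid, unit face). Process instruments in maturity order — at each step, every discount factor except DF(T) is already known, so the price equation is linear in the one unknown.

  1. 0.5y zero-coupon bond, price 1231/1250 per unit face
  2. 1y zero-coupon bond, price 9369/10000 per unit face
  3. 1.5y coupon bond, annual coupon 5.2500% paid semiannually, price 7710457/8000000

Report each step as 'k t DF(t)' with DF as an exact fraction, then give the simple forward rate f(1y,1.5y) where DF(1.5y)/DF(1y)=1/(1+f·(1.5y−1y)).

1 1/2 1231/1250
2 1 9369/10000
3 3/2 89/100
f(1y,1.5y) = ((9369/10000)/(89/100) − 1)/(1/2) = 469/4450 ≈ 10.5393%

step 1 [0.5y] zero: DF = P = 1231/1250 ≈ 0.984800
step 2 [1y] zero: DF = P = 9369/10000 ≈ 0.936900
step 3 [1.5y] bond c/2=21/800: DF=(7710457/8000000 − 21/800·(0.984800+0.936900))/(1+21/800) = 89/100 ≈ 0.890000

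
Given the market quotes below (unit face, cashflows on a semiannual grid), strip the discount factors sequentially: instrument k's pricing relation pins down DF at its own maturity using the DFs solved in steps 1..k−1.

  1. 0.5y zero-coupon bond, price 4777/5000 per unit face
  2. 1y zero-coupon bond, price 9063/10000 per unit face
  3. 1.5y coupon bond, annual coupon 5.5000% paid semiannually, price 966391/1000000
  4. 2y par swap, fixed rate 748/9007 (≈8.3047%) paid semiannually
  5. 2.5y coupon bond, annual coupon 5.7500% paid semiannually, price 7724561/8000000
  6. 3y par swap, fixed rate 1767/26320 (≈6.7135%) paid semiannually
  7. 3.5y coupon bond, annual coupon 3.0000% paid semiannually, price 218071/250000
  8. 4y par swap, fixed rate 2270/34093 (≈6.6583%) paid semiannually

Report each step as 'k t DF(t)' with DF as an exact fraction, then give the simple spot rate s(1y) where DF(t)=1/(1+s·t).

1 1/2 4777/5000
2 1 9063/10000
3 3/2 8907/10000
4 2 1063/1250
5 5/2 8379/10000
6 3 8233/10000
7 7/2 977/1250
8 4 773/1000
s(1y) = (1/(9063/10000) − 1)/(1) = 937/9063 ≈ 10.3387%

step 1 [0.5y] zero: DF = P = 4777/5000 ≈ 0.955400
step 2 [1y] zero: DF = P = 9063/10000 ≈ 0.906300
step 3 [1.5y] bond c/2=11/400: DF=(966391/1000000 − 11/400·(0.955400+0.906300))/(1+11/400) = 8907/10000 ≈ 0.890700
step 4 [2y] swap r/2=374/9007: DF=(1 − 374/9007·(0.955400+0.906300+0.890700))/(1+374/9007) = 1063/1250 ≈ 0.850400
step 5 [2.5y] bond c/2=23/800: DF=(7724561/8000000 − 23/800·(0.955400+0.906300+0.890700+0.850400))/(1+23/800) = 8379/10000 ≈ 0.837900
step 6 [3y] swap r/2=1767/52640: DF=(1 − 1767/52640·(0.955400+0.906300+0.890700+0.850400+0.837900))/(1+1767/52640) = 8233/10000 ≈ 0.823300
step 7 [3.5y] bond c/2=3/200: DF=(218071/250000 − 3/200·(0.955400+0.906300+0.890700+0.850400+0.837900+0.823300))/(1+3/200) = 977/1250 ≈ 0.781600
step 8 [4y] swap r/2=1135/34093: DF=(1 − 1135/34093·(0.955400+0.906300+0.890700+0.850400+0.837900+0.823300+0.781600))/(1+1135/34093) = 773/1000 ≈ 0.773000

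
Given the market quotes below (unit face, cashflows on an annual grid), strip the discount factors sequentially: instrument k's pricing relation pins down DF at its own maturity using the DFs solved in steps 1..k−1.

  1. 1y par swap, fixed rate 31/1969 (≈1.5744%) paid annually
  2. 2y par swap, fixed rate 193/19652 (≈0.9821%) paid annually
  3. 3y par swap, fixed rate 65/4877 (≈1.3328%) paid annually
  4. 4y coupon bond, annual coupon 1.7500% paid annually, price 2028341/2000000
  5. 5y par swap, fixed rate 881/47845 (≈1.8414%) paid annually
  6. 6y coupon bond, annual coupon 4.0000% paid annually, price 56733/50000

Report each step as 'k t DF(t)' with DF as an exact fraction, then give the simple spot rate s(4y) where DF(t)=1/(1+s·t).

1 1 1969/2000
2 2 9807/10000
3 3 961/1000
4 4 1183/1250
5 5 9119/10000
6 6 907/1000
s(4y) = (1/(1183/1250) − 1)/(4) = 67/4732 ≈ 1.4159%

step 1 [1y] swap r/1=31/1969: DF=(1 − 31/1969·(0))/(1+31/1969) = 1969/2000 ≈ 0.984500
step 2 [2y] swap r/1=193/19652: DF=(1 − 193/19652·(0.984500))/(1+193/19652) = 9807/10000 ≈ 0.980700
step 3 [3y] swap r/1=65/4877: DF=(1 − 65/4877·(0.984500+0.980700))/(1+65/4877) = 961/1000 ≈ 0.961000
step 4 [4y] bond c/1=7/400: DF=(2028341/2000000 − 7/400·(0.984500+0.980700+0.961000))/(1+7/400) = 1183/1250 ≈ 0.946400
step 5 [5y] swap r/1=881/47845: DF=(1 − 881/47845·(0.984500+0.980700+0.961000+0.946400))/(1+881/47845) = 9119/10000 ≈ 0.911900
step 6 [6y] bond c/1=1/25: DF=(56733/50000 − 1/25·(0.984500+0.980700+0.961000+0.946400+0.911900))/(1+1/25) = 907/1000 ≈ 0.907000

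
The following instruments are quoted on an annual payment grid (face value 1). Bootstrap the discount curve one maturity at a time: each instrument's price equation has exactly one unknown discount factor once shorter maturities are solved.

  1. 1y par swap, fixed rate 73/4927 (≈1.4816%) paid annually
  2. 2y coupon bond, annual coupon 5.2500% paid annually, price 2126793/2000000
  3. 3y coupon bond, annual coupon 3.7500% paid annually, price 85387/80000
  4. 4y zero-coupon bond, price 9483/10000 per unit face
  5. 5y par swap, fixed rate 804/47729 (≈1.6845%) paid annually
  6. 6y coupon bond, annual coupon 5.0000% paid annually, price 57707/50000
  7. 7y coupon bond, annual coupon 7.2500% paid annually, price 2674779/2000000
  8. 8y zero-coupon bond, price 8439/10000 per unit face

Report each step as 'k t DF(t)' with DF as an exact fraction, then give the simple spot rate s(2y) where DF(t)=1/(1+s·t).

step 1 [1y] swap r/1=73/4927: DF=(1 − 73/4927·(0))/(1+73/4927) = 4927/5000 ≈ 0.985400
step 2 [2y] bond c/1=21/400: DF=(2126793/2000000 − 21/400·(0.985400))/(1+21/400) = 2403/2500 ≈ 0.961200
step 3 [3y] bond c/1=3/80: DF=(85387/80000 − 3/80·(0.985400+0.961200))/(1+3/80) = 599/625 ≈ 0.958400
step 4 [4y] zero: DF = P = 9483/10000 ≈ 0.948300
step 5 [5y] swap r/1=804/47729: DF=(1 − 804/47729·(0.985400+0.961200+0.958400+0.948300))/(1+804/47729) = 2299/2500 ≈ 0.919600
step 6 [6y] bond c/1=1/20: DF=(57707/50000 − 1/20·(0.985400+0.961200+0.958400+0.948300+0.919600))/(1+1/20) = 8719/10000 ≈ 0.871900
step 7 [7y] bond c/1=29/400: DF=(2674779/2000000 − 29/400·(0.985400+0.961200+0.958400+0.948300+0.919600+0.871900))/(1+29/400) = 4327/5000 ≈ 0.865400
step 8 [8y] zero: DF = P = 8439/10000 ≈ 0.843900

1 1 4927/5000
2 2 2403/2500
3 3 599/625
4 4 9483/10000
5 5 2299/2500
6 6 8719/10000
7 7 4327/5000
8 8 8439/10000
s(2y) = (1/(2403/2500) − 1)/(2) = 97/4806 ≈ 2.0183%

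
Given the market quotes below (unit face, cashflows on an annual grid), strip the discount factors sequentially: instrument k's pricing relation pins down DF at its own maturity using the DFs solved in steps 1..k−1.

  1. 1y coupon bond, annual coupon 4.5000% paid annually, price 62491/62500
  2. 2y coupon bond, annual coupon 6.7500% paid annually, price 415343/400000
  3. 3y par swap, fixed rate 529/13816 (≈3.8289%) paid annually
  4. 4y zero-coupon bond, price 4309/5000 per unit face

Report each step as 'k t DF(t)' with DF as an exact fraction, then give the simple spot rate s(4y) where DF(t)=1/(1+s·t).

step 1 [1y] bond c/1=9/200: DF=(62491/62500 − 9/200·(0))/(1+9/200) = 598/625 ≈ 0.956800
step 2 [2y] bond c/1=27/400: DF=(415343/400000 − 27/400·(0.956800))/(1+27/400) = 4561/5000 ≈ 0.912200
step 3 [3y] swap r/1=529/13816: DF=(1 − 529/13816·(0.956800+0.912200))/(1+529/13816) = 4471/5000 ≈ 0.894200
step 4 [4y] zero: DF = P = 4309/5000 ≈ 0.861800

1 1 598/625
2 2 4561/5000
3 3 4471/5000
4 4 4309/5000
s(4y) = (1/(4309/5000) − 1)/(4) = 691/17236 ≈ 4.0091%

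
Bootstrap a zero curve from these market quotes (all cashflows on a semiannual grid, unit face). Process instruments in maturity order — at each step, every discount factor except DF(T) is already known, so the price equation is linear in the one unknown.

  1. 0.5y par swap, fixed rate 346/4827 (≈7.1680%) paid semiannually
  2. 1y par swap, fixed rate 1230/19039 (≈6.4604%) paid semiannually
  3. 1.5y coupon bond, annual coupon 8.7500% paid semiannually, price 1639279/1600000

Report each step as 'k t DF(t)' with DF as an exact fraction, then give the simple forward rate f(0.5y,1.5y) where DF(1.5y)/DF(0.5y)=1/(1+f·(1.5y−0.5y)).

1 1/2 4827/5000
2 1 1877/2000
3 3/2 4509/5000
f(0.5y,1.5y) = ((4827/5000)/(4509/5000) − 1)/(1) = 106/1503 ≈ 7.0526%

step 1 [0.5y] swap r/2=173/4827: DF=(1 − 173/4827·(0))/(1+173/4827) = 4827/5000 ≈ 0.965400
step 2 [1y] swap r/2=615/19039: DF=(1 − 615/19039·(0.965400))/(1+615/19039) = 1877/2000 ≈ 0.938500
step 3 [1.5y] bond c/2=7/160: DF=(1639279/1600000 − 7/160·(0.965400+0.938500))/(1+7/160) = 4509/5000 ≈ 0.901800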